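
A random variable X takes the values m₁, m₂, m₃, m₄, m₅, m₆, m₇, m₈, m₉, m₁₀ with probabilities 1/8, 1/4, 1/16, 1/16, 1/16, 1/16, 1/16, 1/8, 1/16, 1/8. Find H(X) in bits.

Each probability is a power of 1/2, so log₂(1/p) is an integer.
H = Σ p·log₂(1/p) = 1/8·3 + 1/4·2 + 1/16·4 + 1/16·4 + 1/16·4 + 1/16·4 + 1/16·4 + 1/8·3 + 1/16·4 + 1/8·3 = 3.125 bits.

3.125 bits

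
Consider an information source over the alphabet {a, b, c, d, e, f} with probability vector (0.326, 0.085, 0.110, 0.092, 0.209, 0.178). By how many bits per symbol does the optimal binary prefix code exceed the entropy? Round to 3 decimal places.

0.052 bits

Entropy H = −Σ p log₂ p ≈ 2.4117 bits.
Huffman merges: 17/200+23/250→177/1000; 11/100+177/1000→287/1000; 89/500+209/1000→387/1000; 287/1000+163/500→613/1000; 387/1000+613/1000→1. L = 308/125 ≈ 2.4640.
L − H = 2.4640 − 2.4117 = 0.052 bits.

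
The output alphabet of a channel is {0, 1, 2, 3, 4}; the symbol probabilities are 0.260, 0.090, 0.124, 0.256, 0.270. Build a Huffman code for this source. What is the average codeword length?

Repeatedly combine the two least-probable nodes; the expected code length is the sum of the merged weights.
merge 9/100 + 31/250 → 107/500
merge 107/500 + 32/125 → 47/100
merge 13/50 + 27/100 → 53/100
merge 47/100 + 53/100 → 1
L = 107/500 + 47/100 + 53/100 + 1 = 1107/500 = 2.214 bits/symbol.

2.214 bits/symbol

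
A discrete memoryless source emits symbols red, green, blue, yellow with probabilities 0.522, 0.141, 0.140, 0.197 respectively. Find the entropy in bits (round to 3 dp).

H = −Σ pᵢ log₂ pᵢ.
−0.522·log₂(0.522) = 0.4896
−0.141·log₂(0.141) = 0.3985
−0.140·log₂(0.140) = 0.3971
−0.197·log₂(0.197) = 0.4617
Sum ≈ 1.7469 → 1.747 bits.

1.747 bits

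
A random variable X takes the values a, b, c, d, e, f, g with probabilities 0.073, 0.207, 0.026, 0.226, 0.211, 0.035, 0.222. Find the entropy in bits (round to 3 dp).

2.493 bits

H = −Σ pᵢ log₂ pᵢ.
−0.073·log₂(0.073) = 0.2756
−0.207·log₂(0.207) = 0.4704
−0.026·log₂(0.026) = 0.1369
−0.226·log₂(0.226) = 0.4849
−0.211·log₂(0.211) = 0.4736
−0.035·log₂(0.035) = 0.1693
−0.222·log₂(0.222) = 0.4820
Sum ≈ 2.4928 → 2.493 bits.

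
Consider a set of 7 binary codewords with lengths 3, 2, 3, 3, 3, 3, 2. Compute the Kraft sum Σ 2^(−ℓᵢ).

With common denominator 2^3 = 8: Σ 2^(−ℓᵢ) = 1/8 + 2/8 + 1/8 + 1/8 + 1/8 + 1/8 + 2/8 = 9/8 = 1.125.

1.125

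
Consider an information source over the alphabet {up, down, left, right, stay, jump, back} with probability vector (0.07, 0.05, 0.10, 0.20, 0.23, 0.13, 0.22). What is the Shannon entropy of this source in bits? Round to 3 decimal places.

2.632 bits

H = −Σ pᵢ log₂ pᵢ.
−0.07·log₂(0.07) = 0.2686
−0.05·log₂(0.05) = 0.2161
−0.10·log₂(0.10) = 0.3322
−0.20·log₂(0.20) = 0.4644
−0.23·log₂(0.23) = 0.4877
−0.13·log₂(0.13) = 0.3826
−0.22·log₂(0.22) = 0.4806
Sum ≈ 2.6321 → 2.632 bits.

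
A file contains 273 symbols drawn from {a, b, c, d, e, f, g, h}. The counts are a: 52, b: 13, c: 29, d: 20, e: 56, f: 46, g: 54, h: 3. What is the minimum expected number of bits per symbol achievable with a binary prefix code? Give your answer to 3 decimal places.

Probabilities are the counts divided by 273.
Repeatedly combine the two least-probable nodes; the expected code length is the sum of the merged weights.
merge 1/91 + 1/21 → 16/273
merge 16/273 + 20/273 → 12/91
merge 29/273 + 12/91 → 5/21
merge 46/273 + 4/21 → 14/39
merge 18/91 + 8/39 → 110/273
merge 5/21 + 14/39 → 163/273
merge 110/273 + 163/273 → 1
L = 16/273 + 12/91 + 5/21 + 14/39 + 110/273 + 163/273 + 1 = 761/273 ≈ 2.788 bits/symbol.

2.788 bits/symbol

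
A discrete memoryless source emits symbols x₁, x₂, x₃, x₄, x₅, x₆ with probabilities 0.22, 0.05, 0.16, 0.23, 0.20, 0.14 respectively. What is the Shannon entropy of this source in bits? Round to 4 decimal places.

H = −Σ pᵢ log₂ pᵢ.
−0.22·log₂(0.22) = 0.4806
−0.05·log₂(0.05) = 0.2161
−0.16·log₂(0.16) = 0.4230
−0.23·log₂(0.23) = 0.4877
−0.20·log₂(0.20) = 0.4644
−0.14·log₂(0.14) = 0.3971
Sum ≈ 2.4689 → 2.4689 bits.

2.4689 bits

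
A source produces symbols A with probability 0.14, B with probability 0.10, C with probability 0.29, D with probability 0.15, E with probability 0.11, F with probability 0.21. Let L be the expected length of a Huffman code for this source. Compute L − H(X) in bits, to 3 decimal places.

0.019 bits

Entropy H = −Σ p log₂ p ≈ 2.4809 bits.
Huffman merges: 1/10+11/100→21/100; 7/50+3/20→29/100; 21/100+21/100→21/50; 29/100+29/100→29/50; 21/50+29/50→1. L = 5/2 ≈ 2.5000.
L − H = 2.5000 − 2.4809 = 0.019 bits.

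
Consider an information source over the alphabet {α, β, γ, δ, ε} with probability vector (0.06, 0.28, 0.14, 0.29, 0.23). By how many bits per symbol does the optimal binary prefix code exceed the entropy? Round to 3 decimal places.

0.040 bits

Entropy H = −Σ p log₂ p ≈ 2.1604 bits.
Huffman merges: 3/50+7/50→1/5; 1/5+23/100→43/100; 7/25+29/100→57/100; 43/100+57/100→1. L = 11/5 ≈ 2.2000.
L − H = 2.2000 − 2.1604 = 0.040 bits.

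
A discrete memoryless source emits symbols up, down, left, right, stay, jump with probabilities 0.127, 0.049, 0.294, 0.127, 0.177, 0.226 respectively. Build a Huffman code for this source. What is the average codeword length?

Repeatedly combine the two least-probable nodes; the expected code length is the sum of the merged weights.
merge 49/1000 + 127/1000 → 22/125
merge 127/1000 + 22/125 → 303/1000
merge 177/1000 + 113/500 → 403/1000
merge 147/500 + 303/1000 → 597/1000
merge 403/1000 + 597/1000 → 1
L = 22/125 + 303/1000 + 403/1000 + 597/1000 + 1 = 2479/1000 = 2.479 bits/symbol.

2.479 bits/symbol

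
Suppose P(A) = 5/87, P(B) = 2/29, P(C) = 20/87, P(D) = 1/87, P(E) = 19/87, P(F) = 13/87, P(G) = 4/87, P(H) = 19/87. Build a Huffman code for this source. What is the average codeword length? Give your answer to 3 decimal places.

2.690 bits/symbol

Repeatedly combine the two least-probable nodes; the expected code length is the sum of the merged weights.
merge 1/87 + 4/87 → 5/87
merge 5/87 + 5/87 → 10/87
merge 2/29 + 10/87 → 16/87
merge 13/87 + 16/87 → 1/3
merge 19/87 + 19/87 → 38/87
merge 20/87 + 1/3 → 49/87
merge 38/87 + 49/87 → 1
L = 5/87 + 10/87 + 16/87 + 1/3 + 38/87 + 49/87 + 1 = 78/29 ≈ 2.690 bits/symbol.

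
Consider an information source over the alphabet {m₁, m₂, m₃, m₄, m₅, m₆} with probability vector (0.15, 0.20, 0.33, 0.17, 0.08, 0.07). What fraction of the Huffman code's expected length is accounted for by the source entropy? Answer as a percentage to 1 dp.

97.9%

Entropy H = −Σ p log₂ p ≈ 2.3974 bits.
Huffman merges: 7/100+2/25→3/20; 3/20+3/20→3/10; 17/100+1/5→37/100; 3/10+33/100→63/100; 37/100+63/100→1. L = 49/20 ≈ 2.4500.
Efficiency = H/L = 2.3974/2.4500 = 97.9%.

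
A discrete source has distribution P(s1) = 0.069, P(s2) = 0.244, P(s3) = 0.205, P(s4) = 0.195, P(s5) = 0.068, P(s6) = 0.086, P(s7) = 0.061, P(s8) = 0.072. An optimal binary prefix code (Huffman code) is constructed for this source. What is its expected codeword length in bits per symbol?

2.821 bits/symbol

Repeatedly combine the two least-probable nodes; the expected code length is the sum of the merged weights.
merge 61/1000 + 17/250 → 129/1000
merge 69/1000 + 9/125 → 141/1000
merge 43/500 + 129/1000 → 43/200
merge 141/1000 + 39/200 → 42/125
merge 41/200 + 43/200 → 21/50
merge 61/250 + 42/125 → 29/50
merge 21/50 + 29/50 → 1
L = 129/1000 + 141/1000 + 43/200 + 42/125 + 21/50 + 29/50 + 1 = 2821/1000 = 2.821 bits/symbol.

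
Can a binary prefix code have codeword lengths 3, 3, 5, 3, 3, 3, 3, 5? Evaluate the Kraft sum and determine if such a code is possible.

0.8125; yes

With common denominator 2^5 = 32: Σ 2^(−ℓᵢ) = 4/32 + 4/32 + 1/32 + 4/32 + 4/32 + 4/32 + 4/32 + 1/32 = 26/32 = 0.8125.
Kraft's inequality requires Σ ≤ 1; here Σ = 0.8125 ≤ 1, so such a prefix code exists.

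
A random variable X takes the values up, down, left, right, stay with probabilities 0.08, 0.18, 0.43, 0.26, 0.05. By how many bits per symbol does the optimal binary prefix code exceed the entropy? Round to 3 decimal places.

Entropy H = −Σ p log₂ p ≈ 1.9818 bits.
Huffman merges: 1/20+2/25→13/100; 13/100+9/50→31/100; 13/50+31/100→57/100; 43/100+57/100→1. L = 201/100 ≈ 2.0100.
L − H = 2.0100 − 1.9818 = 0.028 bits.

0.028 bits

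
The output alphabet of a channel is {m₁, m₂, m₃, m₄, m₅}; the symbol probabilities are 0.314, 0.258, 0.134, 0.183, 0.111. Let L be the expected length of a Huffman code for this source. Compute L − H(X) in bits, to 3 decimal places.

0.027 bits

Entropy H = −Σ p log₂ p ≈ 2.2180 bits.
Huffman merges: 111/1000+67/500→49/200; 183/1000+49/200→107/250; 129/500+157/500→143/250; 107/250+143/250→1. L = 449/200 ≈ 2.2450.
L − H = 2.2450 − 2.2180 = 0.027 bits.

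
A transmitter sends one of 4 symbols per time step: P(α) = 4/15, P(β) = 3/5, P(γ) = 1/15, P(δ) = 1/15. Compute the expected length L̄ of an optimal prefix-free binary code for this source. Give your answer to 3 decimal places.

Repeatedly combine the two least-probable nodes; the expected code length is the sum of the merged weights.
merge 1/15 + 1/15 → 2/15
merge 2/15 + 4/15 → 2/5
merge 2/5 + 3/5 → 1
L = 2/15 + 2/5 + 1 = 23/15 ≈ 1.533 bits/symbol.

1.533 bits/symbol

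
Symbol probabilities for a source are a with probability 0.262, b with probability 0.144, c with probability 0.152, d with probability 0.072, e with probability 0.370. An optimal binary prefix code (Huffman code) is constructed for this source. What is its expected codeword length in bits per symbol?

Repeatedly combine the two least-probable nodes; the expected code length is the sum of the merged weights.
merge 9/125 + 18/125 → 27/125
merge 19/125 + 27/125 → 46/125
merge 131/500 + 46/125 → 63/100
merge 37/100 + 63/100 → 1
L = 27/125 + 46/125 + 63/100 + 1 = 1107/500 = 2.214 bits/symbol.

2.214 bits/symbol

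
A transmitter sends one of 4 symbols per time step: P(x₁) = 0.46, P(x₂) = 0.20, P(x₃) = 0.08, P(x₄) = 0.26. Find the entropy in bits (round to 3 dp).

H = −Σ pᵢ log₂ pᵢ.
−0.46·log₂(0.46) = 0.5153
−0.20·log₂(0.20) = 0.4644
−0.08·log₂(0.08) = 0.2915
−0.26·log₂(0.26) = 0.5053
Sum ≈ 1.7765 → 1.777 bits.

1.777 bits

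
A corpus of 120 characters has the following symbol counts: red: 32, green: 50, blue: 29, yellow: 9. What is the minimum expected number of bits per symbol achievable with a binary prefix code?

Probabilities are the counts divided by 120.
Repeatedly combine the two least-probable nodes; the expected code length is the sum of the merged weights.
merge 3/40 + 29/120 → 19/60
merge 4/15 + 19/60 → 7/12
merge 5/12 + 7/12 → 1
L = 19/60 + 7/12 + 1 = 19/10 = 1.9 bits/symbol.

1.9 bits/symbol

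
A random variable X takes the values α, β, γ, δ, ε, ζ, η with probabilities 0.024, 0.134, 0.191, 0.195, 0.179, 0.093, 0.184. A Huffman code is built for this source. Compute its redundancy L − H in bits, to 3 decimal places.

0.085 bits

Entropy H = −Σ p log₂ p ≈ 2.6461 bits.
Huffman merges: 3/125+93/1000→117/1000; 117/1000+67/500→251/1000; 179/1000+23/125→363/1000; 191/1000+39/200→193/500; 251/1000+363/1000→307/500; 193/500+307/500→1. L = 2731/1000 ≈ 2.7310.
L − H = 2.7310 − 2.6461 = 0.085 bits.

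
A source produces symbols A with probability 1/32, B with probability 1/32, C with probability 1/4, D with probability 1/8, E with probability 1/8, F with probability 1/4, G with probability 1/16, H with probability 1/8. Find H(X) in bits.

2.6875 bits

Each probability is a power of 1/2, so log₂(1/p) is an integer.
H = Σ p·log₂(1/p) = 1/32·5 + 1/32·5 + 1/4·2 + 1/8·3 + 1/8·3 + 1/4·2 + 1/16·4 + 1/8·3 = 2.6875 bits.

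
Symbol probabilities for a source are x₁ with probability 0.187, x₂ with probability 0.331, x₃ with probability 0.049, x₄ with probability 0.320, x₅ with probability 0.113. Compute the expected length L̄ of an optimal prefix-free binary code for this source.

Repeatedly combine the two least-probable nodes; the expected code length is the sum of the merged weights.
merge 49/1000 + 113/1000 → 81/500
merge 81/500 + 187/1000 → 349/1000
merge 8/25 + 331/1000 → 651/1000
merge 349/1000 + 651/1000 → 1
L = 81/500 + 349/1000 + 651/1000 + 1 = 1081/500 = 2.162 bits/symbol.

2.162 bits/symbol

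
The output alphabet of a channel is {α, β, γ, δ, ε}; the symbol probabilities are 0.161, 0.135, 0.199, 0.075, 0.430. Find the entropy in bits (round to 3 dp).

2.082 bits

H = −Σ pᵢ log₂ pᵢ.
−0.161·log₂(0.161) = 0.4242
−0.135·log₂(0.135) = 0.3900
−0.199·log₂(0.199) = 0.4635
−0.075·log₂(0.075) = 0.2803
−0.430·log₂(0.430) = 0.5236
Sum ≈ 2.0816 → 2.082 bits.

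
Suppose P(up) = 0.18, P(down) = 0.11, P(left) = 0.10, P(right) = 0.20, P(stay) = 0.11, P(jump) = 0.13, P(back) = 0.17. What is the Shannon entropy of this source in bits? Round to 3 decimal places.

H = −Σ pᵢ log₂ pᵢ.
−0.18·log₂(0.18) = 0.4453
−0.11·log₂(0.11) = 0.3503
−0.10·log₂(0.10) = 0.3322
−0.20·log₂(0.20) = 0.4644
−0.11·log₂(0.11) = 0.3503
−0.13·log₂(0.13) = 0.3826
−0.17·log₂(0.17) = 0.4346
Sum ≈ 2.7597 → 2.760 bits.

2.760 bits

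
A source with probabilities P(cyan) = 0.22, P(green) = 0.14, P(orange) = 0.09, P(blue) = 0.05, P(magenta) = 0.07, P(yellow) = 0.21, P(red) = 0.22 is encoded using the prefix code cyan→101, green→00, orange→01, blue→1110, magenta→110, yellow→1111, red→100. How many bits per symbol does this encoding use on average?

3.03 bits/symbol

L̄ = Σ pᵢ·ℓᵢ = 0.22·3 + 0.14·2 + 0.09·2 + 0.05·4 + 0.07·3 + 0.21·4 + 0.22·3 = 3.03 bits/symbol.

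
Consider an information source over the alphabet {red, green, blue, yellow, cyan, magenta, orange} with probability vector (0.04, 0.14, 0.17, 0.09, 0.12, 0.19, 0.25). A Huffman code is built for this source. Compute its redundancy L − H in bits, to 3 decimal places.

Entropy H = −Σ p log₂ p ≈ 2.6524 bits.
Huffman merges: 1/25+9/100→13/100; 3/25+13/100→1/4; 7/50+17/100→31/100; 19/100+1/4→11/25; 1/4+31/100→14/25; 11/25+14/25→1. L = 269/100 ≈ 2.6900.
L − H = 2.6900 − 2.6524 = 0.038 bits.

0.038 bits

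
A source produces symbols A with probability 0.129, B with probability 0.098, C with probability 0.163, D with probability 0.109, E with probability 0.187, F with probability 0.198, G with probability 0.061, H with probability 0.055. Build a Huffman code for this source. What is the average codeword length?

2.918 bits/symbol

Repeatedly combine the two least-probable nodes; the expected code length is the sum of the merged weights.
merge 11/200 + 61/1000 → 29/250
merge 49/500 + 109/1000 → 207/1000
merge 29/250 + 129/1000 → 49/200
merge 163/1000 + 187/1000 → 7/20
merge 99/500 + 207/1000 → 81/200
merge 49/200 + 7/20 → 119/200
merge 81/200 + 119/200 → 1
L = 29/250 + 207/1000 + 49/200 + 7/20 + 81/200 + 119/200 + 1 = 1459/500 = 2.918 bits/symbol.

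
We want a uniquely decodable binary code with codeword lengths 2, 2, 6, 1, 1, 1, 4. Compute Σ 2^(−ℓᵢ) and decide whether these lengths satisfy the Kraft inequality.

With common denominator 2^6 = 64: Σ 2^(−ℓᵢ) = 16/64 + 16/64 + 1/64 + 32/64 + 32/64 + 32/64 + 4/64 = 133/64 = 2.078125.
Kraft's inequality requires Σ ≤ 1; here Σ = 2.078125 > 1, so no such prefix code exists.

2.078125; no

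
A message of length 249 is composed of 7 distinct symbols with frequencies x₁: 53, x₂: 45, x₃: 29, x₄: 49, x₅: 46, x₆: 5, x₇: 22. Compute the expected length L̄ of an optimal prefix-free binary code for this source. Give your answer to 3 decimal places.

Probabilities are the counts divided by 249.
Repeatedly combine the two least-probable nodes; the expected code length is the sum of the merged weights.
merge 5/249 + 22/249 → 9/83
merge 9/83 + 29/249 → 56/249
merge 15/83 + 46/249 → 91/249
merge 49/249 + 53/249 → 34/83
merge 56/249 + 91/249 → 49/83
merge 34/83 + 49/83 → 1
L = 9/83 + 56/249 + 91/249 + 34/83 + 49/83 + 1 = 224/83 ≈ 2.699 bits/symbol.

2.699 bits/symbol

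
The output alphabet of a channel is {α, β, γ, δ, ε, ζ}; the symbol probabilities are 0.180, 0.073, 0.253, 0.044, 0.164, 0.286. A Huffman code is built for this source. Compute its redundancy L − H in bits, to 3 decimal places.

0.033 bits

Entropy H = −Σ p log₂ p ≈ 2.3651 bits.
Huffman merges: 11/250+73/1000→117/1000; 117/1000+41/250→281/1000; 9/50+253/1000→433/1000; 281/1000+143/500→567/1000; 433/1000+567/1000→1. L = 1199/500 ≈ 2.3980.
L − H = 2.3980 − 2.3651 = 0.033 bits.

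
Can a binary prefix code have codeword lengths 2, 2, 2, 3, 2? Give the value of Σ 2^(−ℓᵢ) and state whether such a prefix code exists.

With common denominator 2^3 = 8: Σ 2^(−ℓᵢ) = 2/8 + 2/8 + 2/8 + 1/8 + 2/8 = 9/8 = 1.125.
Kraft's inequality requires Σ ≤ 1; here Σ = 1.125 > 1, so no such prefix code exists.

1.125; no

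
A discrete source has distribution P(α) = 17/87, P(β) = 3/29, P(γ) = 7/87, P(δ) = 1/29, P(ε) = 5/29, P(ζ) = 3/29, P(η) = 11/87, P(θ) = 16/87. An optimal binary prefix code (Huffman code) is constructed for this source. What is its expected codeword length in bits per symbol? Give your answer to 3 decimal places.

2.920 bits/symbol

Repeatedly combine the two least-probable nodes; the expected code length is the sum of the merged weights.
merge 1/29 + 7/87 → 10/87
merge 3/29 + 3/29 → 6/29
merge 10/87 + 11/87 → 7/29
merge 5/29 + 16/87 → 31/87
merge 17/87 + 6/29 → 35/87
merge 7/29 + 31/87 → 52/87
merge 35/87 + 52/87 → 1
L = 10/87 + 6/29 + 7/29 + 31/87 + 35/87 + 52/87 + 1 = 254/87 ≈ 2.920 bits/symbol.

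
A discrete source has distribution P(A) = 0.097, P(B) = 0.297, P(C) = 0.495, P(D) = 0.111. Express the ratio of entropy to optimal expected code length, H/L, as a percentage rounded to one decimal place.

Entropy H = −Σ p log₂ p ≈ 1.7009 bits.
Huffman merges: 97/1000+111/1000→26/125; 26/125+297/1000→101/200; 99/200+101/200→1. L = 1713/1000 ≈ 1.7130.
Efficiency = H/L = 1.7009/1.7130 = 99.3%.

99.3%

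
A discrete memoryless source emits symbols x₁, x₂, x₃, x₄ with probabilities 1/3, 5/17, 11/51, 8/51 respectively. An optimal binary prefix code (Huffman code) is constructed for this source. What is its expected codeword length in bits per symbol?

Repeatedly combine the two least-probable nodes; the expected code length is the sum of the merged weights.
merge 8/51 + 11/51 → 19/51
merge 5/17 + 1/3 → 32/51
merge 19/51 + 32/51 → 1
L = 19/51 + 32/51 + 1 = 2 bits/symbol.

2 bits/symbol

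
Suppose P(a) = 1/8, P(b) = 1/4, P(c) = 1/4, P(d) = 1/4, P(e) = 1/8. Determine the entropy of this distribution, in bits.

Each probability is a power of 1/2, so log₂(1/p) is an integer.
H = Σ p·log₂(1/p) = 1/8·3 + 1/4·2 + 1/4·2 + 1/4·2 + 1/8·3 = 2.25 bits.

2.25 bits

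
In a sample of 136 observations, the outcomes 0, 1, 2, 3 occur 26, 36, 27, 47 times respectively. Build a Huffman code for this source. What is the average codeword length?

Probabilities are the counts divided by 136.
Repeatedly combine the two least-probable nodes; the expected code length is the sum of the merged weights.
merge 13/68 + 27/136 → 53/136
merge 9/34 + 47/136 → 83/136
merge 53/136 + 83/136 → 1
L = 53/136 + 83/136 + 1 = 2 bits/symbol.

2 bits/symbol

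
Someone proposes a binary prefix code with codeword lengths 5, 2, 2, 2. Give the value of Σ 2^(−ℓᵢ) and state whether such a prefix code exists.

0.78125; yes

With common denominator 2^5 = 32: Σ 2^(−ℓᵢ) = 1/32 + 8/32 + 8/32 + 8/32 = 25/32 = 0.78125.
Kraft's inequality requires Σ ≤ 1; here Σ = 0.78125 ≤ 1, so such a prefix code exists.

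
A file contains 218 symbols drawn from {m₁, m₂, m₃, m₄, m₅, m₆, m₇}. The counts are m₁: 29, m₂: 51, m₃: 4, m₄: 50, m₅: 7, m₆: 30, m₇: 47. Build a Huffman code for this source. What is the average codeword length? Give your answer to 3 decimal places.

2.555 bits/symbol

Probabilities are the counts divided by 218.
Repeatedly combine the two least-probable nodes; the expected code length is the sum of the merged weights.
merge 2/109 + 7/218 → 11/218
merge 11/218 + 29/218 → 20/109
merge 15/109 + 20/109 → 35/109
merge 47/218 + 25/109 → 97/218
merge 51/218 + 35/109 → 121/218
merge 97/218 + 121/218 → 1
L = 11/218 + 20/109 + 35/109 + 97/218 + 121/218 + 1 = 557/218 ≈ 2.555 bits/symbol.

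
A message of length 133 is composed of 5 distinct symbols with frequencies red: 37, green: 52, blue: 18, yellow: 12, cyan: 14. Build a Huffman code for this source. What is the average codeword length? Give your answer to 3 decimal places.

Probabilities are the counts divided by 133.
Repeatedly combine the two least-probable nodes; the expected code length is the sum of the merged weights.
merge 12/133 + 2/19 → 26/133
merge 18/133 + 26/133 → 44/133
merge 37/133 + 44/133 → 81/133
merge 52/133 + 81/133 → 1
L = 26/133 + 44/133 + 81/133 + 1 = 284/133 ≈ 2.135 bits/symbol.

2.135 bits/symbol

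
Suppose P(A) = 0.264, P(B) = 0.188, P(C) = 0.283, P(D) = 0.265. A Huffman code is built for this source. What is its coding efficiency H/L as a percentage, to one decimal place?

99.2%

Entropy H = −Σ p log₂ p ≈ 1.9837 bits.
Huffman merges: 47/250+33/125→113/250; 53/200+283/1000→137/250; 113/250+137/250→1. L = 2 ≈ 2.0000.
Efficiency = H/L = 1.9837/2.0000 = 99.2%.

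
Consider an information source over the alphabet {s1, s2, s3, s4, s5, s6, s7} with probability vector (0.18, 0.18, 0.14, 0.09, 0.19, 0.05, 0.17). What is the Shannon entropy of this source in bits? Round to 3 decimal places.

2.706 bits

H = −Σ pᵢ log₂ pᵢ.
−0.18·log₂(0.18) = 0.4453
−0.18·log₂(0.18) = 0.4453
−0.14·log₂(0.14) = 0.3971
−0.09·log₂(0.09) = 0.3127
−0.19·log₂(0.19) = 0.4552
−0.05·log₂(0.05) = 0.2161
−0.17·log₂(0.17) = 0.4346
Sum ≈ 2.7063 → 2.706 bits.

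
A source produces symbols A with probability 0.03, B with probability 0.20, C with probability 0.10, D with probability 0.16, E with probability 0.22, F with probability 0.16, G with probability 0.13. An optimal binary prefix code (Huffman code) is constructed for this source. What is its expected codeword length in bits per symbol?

Repeatedly combine the two least-probable nodes; the expected code length is the sum of the merged weights.
merge 3/100 + 1/10 → 13/100
merge 13/100 + 13/100 → 13/50
merge 4/25 + 4/25 → 8/25
merge 1/5 + 11/50 → 21/50
merge 13/50 + 8/25 → 29/50
merge 21/50 + 29/50 → 1
L = 13/100 + 13/50 + 8/25 + 21/50 + 29/50 + 1 = 271/100 = 2.71 bits/symbol.

2.71 bits/symbol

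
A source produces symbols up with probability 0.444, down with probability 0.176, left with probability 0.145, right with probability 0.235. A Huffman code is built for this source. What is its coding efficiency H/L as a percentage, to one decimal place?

Entropy H = −Σ p log₂ p ≈ 1.8561 bits.
Huffman merges: 29/200+22/125→321/1000; 47/200+321/1000→139/250; 111/250+139/250→1. L = 1877/1000 ≈ 1.8770.
Efficiency = H/L = 1.8561/1.8770 = 98.9%.

98.9%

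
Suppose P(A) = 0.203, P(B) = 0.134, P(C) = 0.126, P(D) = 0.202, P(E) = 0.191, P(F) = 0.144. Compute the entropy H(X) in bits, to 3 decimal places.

2.557 bits

H = −Σ pᵢ log₂ pᵢ.
−0.203·log₂(0.203) = 0.4670
−0.134·log₂(0.134) = 0.3886
−0.126·log₂(0.126) = 0.3766
−0.202·log₂(0.202) = 0.4661
−0.191·log₂(0.191) = 0.4562
−0.144·log₂(0.144) = 0.4026
Sum ≈ 2.5570 → 2.557 bits.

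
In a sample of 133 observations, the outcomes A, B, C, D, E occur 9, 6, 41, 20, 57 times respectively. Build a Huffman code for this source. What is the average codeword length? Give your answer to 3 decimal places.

1.947 bits/symbol

Probabilities are the counts divided by 133.
Repeatedly combine the two least-probable nodes; the expected code length is the sum of the merged weights.
merge 6/133 + 9/133 → 15/133
merge 15/133 + 20/133 → 5/19
merge 5/19 + 41/133 → 4/7
merge 3/7 + 4/7 → 1
L = 15/133 + 5/19 + 4/7 + 1 = 37/19 ≈ 1.947 bits/symbol.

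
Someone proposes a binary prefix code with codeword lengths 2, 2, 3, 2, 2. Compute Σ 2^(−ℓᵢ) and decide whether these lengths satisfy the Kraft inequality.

1.125; no

With common denominator 2^3 = 8: Σ 2^(−ℓᵢ) = 2/8 + 2/8 + 1/8 + 2/8 + 2/8 = 9/8 = 1.125.
Kraft's inequality requires Σ ≤ 1; here Σ = 1.125 > 1, so no such prefix code exists.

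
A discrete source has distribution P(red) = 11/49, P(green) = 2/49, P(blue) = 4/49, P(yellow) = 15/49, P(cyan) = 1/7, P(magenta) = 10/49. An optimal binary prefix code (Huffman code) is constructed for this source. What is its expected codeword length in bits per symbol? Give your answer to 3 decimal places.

Repeatedly combine the two least-probable nodes; the expected code length is the sum of the merged weights.
merge 2/49 + 4/49 → 6/49
merge 6/49 + 1/7 → 13/49
merge 10/49 + 11/49 → 3/7
merge 13/49 + 15/49 → 4/7
merge 3/7 + 4/7 → 1
L = 6/49 + 13/49 + 3/7 + 4/7 + 1 = 117/49 ≈ 2.388 bits/symbol.

2.388 bits/symbol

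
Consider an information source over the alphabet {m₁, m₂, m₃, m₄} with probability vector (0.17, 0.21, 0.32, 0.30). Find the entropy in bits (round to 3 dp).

1.955 bits

H = −Σ pᵢ log₂ pᵢ.
−0.17·log₂(0.17) = 0.4346
−0.21·log₂(0.21) = 0.4728
−0.32·log₂(0.32) = 0.5260
−0.30·log₂(0.30) = 0.5211
Sum ≈ 1.9545 → 1.955 bits.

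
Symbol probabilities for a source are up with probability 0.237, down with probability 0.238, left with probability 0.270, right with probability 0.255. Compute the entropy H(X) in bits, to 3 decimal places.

H = −Σ pᵢ log₂ pᵢ.
−0.237·log₂(0.237) = 0.4923
−0.238·log₂(0.238) = 0.4929
−0.270·log₂(0.270) = 0.5100
−0.255·log₂(0.255) = 0.5027
Sum ≈ 1.9979 → 1.998 bits.

1.998 bits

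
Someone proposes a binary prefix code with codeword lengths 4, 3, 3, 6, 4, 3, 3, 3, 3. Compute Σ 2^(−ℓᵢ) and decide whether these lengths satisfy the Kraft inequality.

0.890625; yes

With common denominator 2^6 = 64: Σ 2^(−ℓᵢ) = 4/64 + 8/64 + 8/64 + 1/64 + 4/64 + 8/64 + 8/64 + 8/64 + 8/64 = 57/64 = 0.890625.
Kraft's inequality requires Σ ≤ 1; here Σ = 0.890625 ≤ 1, so such a prefix code exists.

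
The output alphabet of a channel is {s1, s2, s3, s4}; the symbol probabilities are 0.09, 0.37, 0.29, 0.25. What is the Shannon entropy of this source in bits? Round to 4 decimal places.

H = −Σ pᵢ log₂ pᵢ.
−0.09·log₂(0.09) = 0.3127
−0.37·log₂(0.37) = 0.5307
−0.29·log₂(0.29) = 0.5179
−0.25·log₂(0.25) = 0.5000
Sum ≈ 1.8613 → 1.8613 bits.

1.8613 bits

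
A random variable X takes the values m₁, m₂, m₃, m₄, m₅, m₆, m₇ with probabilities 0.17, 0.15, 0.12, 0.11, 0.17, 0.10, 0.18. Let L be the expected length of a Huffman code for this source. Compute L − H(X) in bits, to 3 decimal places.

Entropy H = −Σ p log₂ p ≈ 2.7746 bits.
Huffman merges: 1/10+11/100→21/100; 3/25+3/20→27/100; 17/100+17/100→17/50; 9/50+21/100→39/100; 27/100+17/50→61/100; 39/100+61/100→1. L = 141/50 ≈ 2.8200.
L − H = 2.8200 − 2.7746 = 0.045 bits.

0.045 bits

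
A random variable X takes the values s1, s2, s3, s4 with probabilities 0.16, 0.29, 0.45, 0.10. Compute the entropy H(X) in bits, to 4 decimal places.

H = −Σ pᵢ log₂ pᵢ.
−0.16·log₂(0.16) = 0.4230
−0.29·log₂(0.29) = 0.5179
−0.45·log₂(0.45) = 0.5184
−0.10·log₂(0.10) = 0.3322
Sum ≈ 1.7915 → 1.7915 bits.

1.7915 bits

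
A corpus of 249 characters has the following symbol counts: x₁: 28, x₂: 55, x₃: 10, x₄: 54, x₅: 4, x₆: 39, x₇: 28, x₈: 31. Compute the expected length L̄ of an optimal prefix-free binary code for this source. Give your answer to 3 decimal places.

2.787 bits/symbol

Probabilities are the counts divided by 249.
Repeatedly combine the two least-probable nodes; the expected code length is the sum of the merged weights.
merge 4/249 + 10/249 → 14/249
merge 14/249 + 28/249 → 14/83
merge 28/249 + 31/249 → 59/249
merge 13/83 + 14/83 → 27/83
merge 18/83 + 55/249 → 109/249
merge 59/249 + 27/83 → 140/249
merge 109/249 + 140/249 → 1
L = 14/249 + 14/83 + 59/249 + 27/83 + 109/249 + 140/249 + 1 = 694/249 ≈ 2.787 bits/symbol.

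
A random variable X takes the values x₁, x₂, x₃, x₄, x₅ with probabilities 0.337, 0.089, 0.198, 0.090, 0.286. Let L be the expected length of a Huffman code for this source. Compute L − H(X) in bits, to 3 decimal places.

Entropy H = −Σ p log₂ p ≈ 2.1312 bits.
Huffman merges: 89/1000+9/100→179/1000; 179/1000+99/500→377/1000; 143/500+337/1000→623/1000; 377/1000+623/1000→1. L = 2179/1000 ≈ 2.1790.
L − H = 2.1790 − 2.1312 = 0.048 bits.

0.048 bits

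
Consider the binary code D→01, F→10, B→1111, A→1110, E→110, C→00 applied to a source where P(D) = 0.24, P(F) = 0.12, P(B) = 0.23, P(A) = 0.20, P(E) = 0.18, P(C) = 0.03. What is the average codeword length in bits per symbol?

3.04 bits/symbol

L̄ = Σ pᵢ·ℓᵢ = 0.24·2 + 0.12·2 + 0.23·4 + 0.20·4 + 0.18·3 + 0.03·2 = 3.04 bits/symbol.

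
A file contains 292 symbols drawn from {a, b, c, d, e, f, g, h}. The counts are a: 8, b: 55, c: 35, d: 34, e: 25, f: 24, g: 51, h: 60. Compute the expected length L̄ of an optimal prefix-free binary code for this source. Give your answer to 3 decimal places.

2.904 bits/symbol

Probabilities are the counts divided by 292.
Repeatedly combine the two least-probable nodes; the expected code length is the sum of the merged weights.
merge 2/73 + 6/73 → 8/73
merge 25/292 + 8/73 → 57/292
merge 17/146 + 35/292 → 69/292
merge 51/292 + 55/292 → 53/146
merge 57/292 + 15/73 → 117/292
merge 69/292 + 53/146 → 175/292
merge 117/292 + 175/292 → 1
L = 8/73 + 57/292 + 69/292 + 53/146 + 117/292 + 175/292 + 1 = 212/73 ≈ 2.904 bits/symbol.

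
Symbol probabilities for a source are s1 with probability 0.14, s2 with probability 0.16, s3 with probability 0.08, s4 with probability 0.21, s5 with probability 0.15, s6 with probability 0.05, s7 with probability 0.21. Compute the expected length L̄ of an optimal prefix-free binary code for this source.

Repeatedly combine the two least-probable nodes; the expected code length is the sum of the merged weights.
merge 1/20 + 2/25 → 13/100
merge 13/100 + 7/50 → 27/100
merge 3/20 + 4/25 → 31/100
merge 21/100 + 21/100 → 21/50
merge 27/100 + 31/100 → 29/50
merge 21/50 + 29/50 → 1
L = 13/100 + 27/100 + 31/100 + 21/50 + 29/50 + 1 = 271/100 = 2.71 bits/symbol.

2.71 bits/symbol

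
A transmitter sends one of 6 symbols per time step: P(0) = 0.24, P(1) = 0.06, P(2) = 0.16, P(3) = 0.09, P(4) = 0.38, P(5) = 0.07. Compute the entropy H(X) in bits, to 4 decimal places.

H = −Σ pᵢ log₂ pᵢ.
−0.24·log₂(0.24) = 0.4941
−0.06·log₂(0.06) = 0.2435
−0.16·log₂(0.16) = 0.4230
−0.09·log₂(0.09) = 0.3127
−0.38·log₂(0.38) = 0.5305
−0.07·log₂(0.07) = 0.2686
Sum ≈ 2.2723 → 2.2723 bits.

2.2723 bits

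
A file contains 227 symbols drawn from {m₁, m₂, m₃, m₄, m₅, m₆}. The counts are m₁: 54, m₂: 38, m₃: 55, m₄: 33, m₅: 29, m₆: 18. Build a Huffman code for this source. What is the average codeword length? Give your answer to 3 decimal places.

Probabilities are the counts divided by 227.
Repeatedly combine the two least-probable nodes; the expected code length is the sum of the merged weights.
merge 18/227 + 29/227 → 47/227
merge 33/227 + 38/227 → 71/227
merge 47/227 + 54/227 → 101/227
merge 55/227 + 71/227 → 126/227
merge 101/227 + 126/227 → 1
L = 47/227 + 71/227 + 101/227 + 126/227 + 1 = 572/227 ≈ 2.520 bits/symbol.

2.520 bits/symbol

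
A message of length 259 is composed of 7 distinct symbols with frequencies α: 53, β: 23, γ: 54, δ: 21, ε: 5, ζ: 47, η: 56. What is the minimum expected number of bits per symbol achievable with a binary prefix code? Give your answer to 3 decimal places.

2.660 bits/symbol

Probabilities are the counts divided by 259.
Repeatedly combine the two least-probable nodes; the expected code length is the sum of the merged weights.
merge 5/259 + 3/37 → 26/259
merge 23/259 + 26/259 → 7/37
merge 47/259 + 7/37 → 96/259
merge 53/259 + 54/259 → 107/259
merge 8/37 + 96/259 → 152/259
merge 107/259 + 152/259 → 1
L = 26/259 + 7/37 + 96/259 + 107/259 + 152/259 + 1 = 689/259 ≈ 2.660 bits/symbol.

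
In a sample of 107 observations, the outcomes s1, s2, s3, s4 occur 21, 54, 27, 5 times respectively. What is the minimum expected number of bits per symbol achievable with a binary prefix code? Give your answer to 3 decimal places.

Probabilities are the counts divided by 107.
Repeatedly combine the two least-probable nodes; the expected code length is the sum of the merged weights.
merge 5/107 + 21/107 → 26/107
merge 26/107 + 27/107 → 53/107
merge 53/107 + 54/107 → 1
L = 26/107 + 53/107 + 1 = 186/107 ≈ 1.738 bits/symbol.

1.738 bits/symbol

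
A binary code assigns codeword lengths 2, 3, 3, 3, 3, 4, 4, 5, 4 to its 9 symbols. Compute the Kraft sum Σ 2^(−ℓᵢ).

0.96875

With common denominator 2^5 = 32: Σ 2^(−ℓᵢ) = 8/32 + 4/32 + 4/32 + 4/32 + 4/32 + 2/32 + 2/32 + 1/32 + 2/32 = 31/32 = 0.96875.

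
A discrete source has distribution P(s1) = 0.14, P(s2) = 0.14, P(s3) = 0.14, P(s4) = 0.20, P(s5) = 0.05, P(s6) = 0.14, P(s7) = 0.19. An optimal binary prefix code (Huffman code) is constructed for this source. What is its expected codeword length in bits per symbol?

Repeatedly combine the two least-probable nodes; the expected code length is the sum of the merged weights.
merge 1/20 + 7/50 → 19/100
merge 7/50 + 7/50 → 7/25
merge 7/50 + 19/100 → 33/100
merge 19/100 + 1/5 → 39/100
merge 7/25 + 33/100 → 61/100
merge 39/100 + 61/100 → 1
L = 19/100 + 7/25 + 33/100 + 39/100 + 61/100 + 1 = 14/5 = 2.8 bits/symbol.

2.8 bits/symbol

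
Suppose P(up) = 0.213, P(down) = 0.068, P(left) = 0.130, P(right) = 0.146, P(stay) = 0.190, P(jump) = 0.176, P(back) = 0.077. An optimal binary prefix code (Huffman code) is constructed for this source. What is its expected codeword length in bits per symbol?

2.742 bits/symbol

Repeatedly combine the two least-probable nodes; the expected code length is the sum of the merged weights.
merge 17/250 + 77/1000 → 29/200
merge 13/100 + 29/200 → 11/40
merge 73/500 + 22/125 → 161/500
merge 19/100 + 213/1000 → 403/1000
merge 11/40 + 161/500 → 597/1000
merge 403/1000 + 597/1000 → 1
L = 29/200 + 11/40 + 161/500 + 403/1000 + 597/1000 + 1 = 1371/500 = 2.742 bits/symbol.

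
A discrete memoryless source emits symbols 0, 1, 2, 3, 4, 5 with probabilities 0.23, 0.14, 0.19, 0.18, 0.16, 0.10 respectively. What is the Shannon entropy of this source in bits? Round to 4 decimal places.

H = −Σ pᵢ log₂ pᵢ.
−0.23·log₂(0.23) = 0.4877
−0.14·log₂(0.14) = 0.3971
−0.19·log₂(0.19) = 0.4552
−0.18·log₂(0.18) = 0.4453
−0.16·log₂(0.16) = 0.4230
−0.10·log₂(0.10) = 0.3322
Sum ≈ 2.5405 → 2.5405 bits.

2.5405 bits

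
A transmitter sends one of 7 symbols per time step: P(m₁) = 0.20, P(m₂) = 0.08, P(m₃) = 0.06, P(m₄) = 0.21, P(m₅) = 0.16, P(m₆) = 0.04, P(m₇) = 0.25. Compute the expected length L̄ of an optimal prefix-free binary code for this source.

2.62 bits/symbol

Repeatedly combine the two least-probable nodes; the expected code length is the sum of the merged weights.
merge 1/25 + 3/50 → 1/10
merge 2/25 + 1/10 → 9/50
merge 4/25 + 9/50 → 17/50
merge 1/5 + 21/100 → 41/100
merge 1/4 + 17/50 → 59/100
merge 41/100 + 59/100 → 1
L = 1/10 + 9/50 + 17/50 + 41/100 + 59/100 + 1 = 131/50 = 2.62 bits/symbol.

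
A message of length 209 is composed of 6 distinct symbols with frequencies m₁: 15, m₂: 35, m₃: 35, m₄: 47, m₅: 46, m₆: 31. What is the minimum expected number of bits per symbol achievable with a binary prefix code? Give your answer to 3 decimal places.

Probabilities are the counts divided by 209.
Repeatedly combine the two least-probable nodes; the expected code length is the sum of the merged weights.
merge 15/209 + 31/209 → 46/209
merge 35/209 + 35/209 → 70/209
merge 46/209 + 46/209 → 92/209
merge 47/209 + 70/209 → 117/209
merge 92/209 + 117/209 → 1
L = 46/209 + 70/209 + 92/209 + 117/209 + 1 = 534/209 ≈ 2.555 bits/symbol.

2.555 bits/symbol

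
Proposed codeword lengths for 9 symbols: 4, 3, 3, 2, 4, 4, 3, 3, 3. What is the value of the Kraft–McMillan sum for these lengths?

With common denominator 2^4 = 16: Σ 2^(−ℓᵢ) = 1/16 + 2/16 + 2/16 + 4/16 + 1/16 + 1/16 + 2/16 + 2/16 + 2/16 = 17/16 = 1.0625.

1.0625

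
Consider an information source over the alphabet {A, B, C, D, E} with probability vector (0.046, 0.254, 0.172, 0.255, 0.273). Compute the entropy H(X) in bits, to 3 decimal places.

2.157 bits

H = −Σ pᵢ log₂ pᵢ.
−0.046·log₂(0.046) = 0.2043
−0.254·log₂(0.254) = 0.5022
−0.172·log₂(0.172) = 0.4368
−0.255·log₂(0.255) = 0.5027
−0.273·log₂(0.273) = 0.5113
Sum ≈ 2.1574 → 2.157 bits.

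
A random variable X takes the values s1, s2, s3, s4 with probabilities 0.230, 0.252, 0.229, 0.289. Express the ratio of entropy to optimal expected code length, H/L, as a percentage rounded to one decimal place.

99.7%

Entropy H = −Σ p log₂ p ≈ 1.9933 bits.
Huffman merges: 229/1000+23/100→459/1000; 63/250+289/1000→541/1000; 459/1000+541/1000→1. L = 2 ≈ 2.0000.
Efficiency = H/L = 1.9933/2.0000 = 99.7%.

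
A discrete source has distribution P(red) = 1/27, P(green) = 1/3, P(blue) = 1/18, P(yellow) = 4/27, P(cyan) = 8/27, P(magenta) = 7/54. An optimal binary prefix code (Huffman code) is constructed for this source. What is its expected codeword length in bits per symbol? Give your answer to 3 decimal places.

Repeatedly combine the two least-probable nodes; the expected code length is the sum of the merged weights.
merge 1/27 + 1/18 → 5/54
merge 5/54 + 7/54 → 2/9
merge 4/27 + 2/9 → 10/27
merge 8/27 + 1/3 → 17/27
merge 10/27 + 17/27 → 1
L = 5/54 + 2/9 + 10/27 + 17/27 + 1 = 125/54 ≈ 2.315 bits/symbol.

2.315 bits/symbol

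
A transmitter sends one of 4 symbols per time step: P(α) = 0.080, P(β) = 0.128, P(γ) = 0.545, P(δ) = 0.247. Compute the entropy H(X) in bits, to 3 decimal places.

H = −Σ pᵢ log₂ pᵢ.
−0.080·log₂(0.080) = 0.2915
−0.128·log₂(0.128) = 0.3796
−0.545·log₂(0.545) = 0.4772
−0.247·log₂(0.247) = 0.4983
Sum ≈ 1.6467 → 1.647 bits.

1.647 bits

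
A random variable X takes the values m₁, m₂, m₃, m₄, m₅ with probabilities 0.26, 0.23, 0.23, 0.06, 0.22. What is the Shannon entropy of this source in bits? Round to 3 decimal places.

H = −Σ pᵢ log₂ pᵢ.
−0.26·log₂(0.26) = 0.5053
−0.23·log₂(0.23) = 0.4877
−0.23·log₂(0.23) = 0.4877
−0.06·log₂(0.06) = 0.2435
−0.22·log₂(0.22) = 0.4806
Sum ≈ 2.2047 → 2.205 bits.

2.205 bits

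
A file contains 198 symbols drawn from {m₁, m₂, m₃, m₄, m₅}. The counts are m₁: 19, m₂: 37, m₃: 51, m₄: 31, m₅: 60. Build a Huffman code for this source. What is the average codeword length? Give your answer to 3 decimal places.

Probabilities are the counts divided by 198.
Repeatedly combine the two least-probable nodes; the expected code length is the sum of the merged weights.
merge 19/198 + 31/198 → 25/99
merge 37/198 + 25/99 → 29/66
merge 17/66 + 10/33 → 37/66
merge 29/66 + 37/66 → 1
L = 25/99 + 29/66 + 37/66 + 1 = 223/99 ≈ 2.253 bits/symbol.

2.253 bits/symbol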